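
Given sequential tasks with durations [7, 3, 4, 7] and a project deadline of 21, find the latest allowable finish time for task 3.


LF(activity 3) = deadline - sum of successor durations
Successors: activities 4 through 4 with durations [7]
Sum of successor durations = 7
LF = 21 - 7 = 14

14


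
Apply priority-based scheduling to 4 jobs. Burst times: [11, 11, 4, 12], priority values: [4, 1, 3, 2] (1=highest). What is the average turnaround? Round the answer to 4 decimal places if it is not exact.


Sort by priority (ascending = highest first):
Order: [(1, 11), (2, 12), (3, 4), (4, 11)]
Completion times:
  Priority 1, burst=11, C=11
  Priority 2, burst=12, C=23
  Priority 3, burst=4, C=27
  Priority 4, burst=11, C=38
Average turnaround = 99/4 = 24.75

24.75


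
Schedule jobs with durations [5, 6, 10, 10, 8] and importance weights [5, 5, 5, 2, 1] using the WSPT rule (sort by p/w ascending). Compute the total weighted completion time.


Compute p/w ratios and sort ascending (WSPT): [(5, 5), (6, 5), (10, 5), (10, 2), (8, 1)]
Compute weighted completion times:
  Job (p=5,w=5): C=5, w*C=5*5=25
  Job (p=6,w=5): C=11, w*C=5*11=55
  Job (p=10,w=5): C=21, w*C=5*21=105
  Job (p=10,w=2): C=31, w*C=2*31=62
  Job (p=8,w=1): C=39, w*C=1*39=39
Total weighted completion time = 286

286


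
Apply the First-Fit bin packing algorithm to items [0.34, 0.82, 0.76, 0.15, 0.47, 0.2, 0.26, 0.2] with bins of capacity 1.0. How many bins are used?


Place items sequentially using First-Fit:
  Item 0.34 -> new Bin 1
  Item 0.82 -> new Bin 2
  Item 0.76 -> new Bin 3
  Item 0.15 -> Bin 1 (now 0.49)
  Item 0.47 -> Bin 1 (now 0.96)
  Item 0.2 -> Bin 3 (now 0.96)
  Item 0.26 -> new Bin 4
  Item 0.2 -> Bin 4 (now 0.46)
Total bins used = 4

4


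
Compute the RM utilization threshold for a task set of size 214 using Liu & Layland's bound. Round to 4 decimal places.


Compute 2^(1/214) = 1.0032442568
Subtract 1: 1.0032442568 - 1 = 0.0032442568
Multiply by n: 214 * 0.0032442568 = 0.6942709552
Round to 4 dp: 0.6943

0.6943


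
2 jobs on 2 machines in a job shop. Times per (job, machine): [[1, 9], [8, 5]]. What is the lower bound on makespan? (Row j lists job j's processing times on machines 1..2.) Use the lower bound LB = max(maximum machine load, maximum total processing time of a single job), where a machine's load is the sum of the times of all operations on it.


Machine loads:
  Machine 1: 1 + 8 = 9
  Machine 2: 9 + 5 = 14
Max machine load = 14
Job totals:
  Job 1: 10
  Job 2: 13
Max job total = 13
Lower bound = max(14, 13) = 14

14


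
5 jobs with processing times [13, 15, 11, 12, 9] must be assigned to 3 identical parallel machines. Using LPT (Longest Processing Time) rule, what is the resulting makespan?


Sort jobs in decreasing order (LPT): [15, 13, 12, 11, 9]
Assign each job to the least loaded machine:
  Machine 1: jobs [15], load = 15
  Machine 2: jobs [13, 9], load = 22
  Machine 3: jobs [12, 11], load = 23
Makespan = max load = 23

23


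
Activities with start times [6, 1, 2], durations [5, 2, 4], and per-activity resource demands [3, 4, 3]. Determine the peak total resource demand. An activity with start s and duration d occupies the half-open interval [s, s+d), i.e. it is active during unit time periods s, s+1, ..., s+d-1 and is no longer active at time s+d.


Each activity i is active on [start_i, start_i + duration_i).
Compute total resource usage per time slot:
  t=0: active resources = [], total = 0
  t=1: active resources = [4], total = 4
  t=2: active resources = [4, 3], total = 7
  t=3: active resources = [3], total = 3
  t=4: active resources = [3], total = 3
  t=5: active resources = [3], total = 3
  t=6: active resources = [3], total = 3
  t=7: active resources = [3], total = 3
  t=8: active resources = [3], total = 3
  t=9: active resources = [3], total = 3
  t=10: active resources = [3], total = 3
Peak resource demand = 7

7


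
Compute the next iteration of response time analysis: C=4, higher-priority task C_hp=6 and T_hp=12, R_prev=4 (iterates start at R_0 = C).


R_next = C + ceil(R_prev / T_hp) * C_hp
ceil(4 / 12) = ceil(0.3333) = 1
Interference = 1 * 6 = 6
R_next = 4 + 6 = 10

10


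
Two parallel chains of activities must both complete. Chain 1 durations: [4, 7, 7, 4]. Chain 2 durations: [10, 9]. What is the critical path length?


Path A total = 4 + 7 + 7 + 4 = 22
Path B total = 10 + 9 = 19
Critical path = longest path = max(22, 19) = 22

22


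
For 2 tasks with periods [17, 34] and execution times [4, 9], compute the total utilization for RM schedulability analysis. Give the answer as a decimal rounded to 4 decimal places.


Compute individual utilizations (exact fractions):
  Task 1: C/T = 4/17 (approx. 0.2353)
  Task 2: C/T = 9/34 (approx. 0.2647)
Total utilization U = 4/17 + 9/34 = 1/2
Rounded to 4 decimal places: U = 0.5000
RM (Liu & Layland) bound for 2 tasks = 0.828427; compare with U = 1/2 (approx. 0.500000)
U <= bound, so schedulable by RM sufficient condition.

0.5000


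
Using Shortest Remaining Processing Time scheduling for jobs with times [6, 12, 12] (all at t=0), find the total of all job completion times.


Since all jobs arrive at t=0, SRPT equals SPT ordering.
SPT order: [6, 12, 12]
Completion times:
  Job 1: p=6, C=6
  Job 2: p=12, C=18
  Job 3: p=12, C=30
Total completion time = 6 + 18 + 30 = 54

54


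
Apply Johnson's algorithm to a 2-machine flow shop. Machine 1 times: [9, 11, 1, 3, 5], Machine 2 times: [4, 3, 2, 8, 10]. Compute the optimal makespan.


Apply Johnson's rule:
  Group 1 (a <= b): [(3, 1, 2), (4, 3, 8), (5, 5, 10)]
  Group 2 (a > b): [(1, 9, 4), (2, 11, 3)]
Optimal job order: [3, 4, 5, 1, 2]
Schedule:
  Job 3: M1 done at 1, M2 done at 3
  Job 4: M1 done at 4, M2 done at 12
  Job 5: M1 done at 9, M2 done at 22
  Job 1: M1 done at 18, M2 done at 26
  Job 2: M1 done at 29, M2 done at 32
Makespan = 32

32


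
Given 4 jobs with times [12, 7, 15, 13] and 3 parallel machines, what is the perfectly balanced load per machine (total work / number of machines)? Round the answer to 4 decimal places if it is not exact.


Total processing time = 12 + 7 + 15 + 13 = 47
Number of machines = 3
Ideal balanced load = 47 / 3 = 15.6667

15.6667


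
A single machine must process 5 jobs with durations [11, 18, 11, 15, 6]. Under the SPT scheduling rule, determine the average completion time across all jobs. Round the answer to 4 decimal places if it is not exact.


Sort jobs by processing time (SPT order): [6, 11, 11, 15, 18]
Compute completion times sequentially:
  Job 1: processing = 6, completes at 6
  Job 2: processing = 11, completes at 17
  Job 3: processing = 11, completes at 28
  Job 4: processing = 15, completes at 43
  Job 5: processing = 18, completes at 61
Sum of completion times = 155
Average completion time = 155/5 = 31.0

31.0


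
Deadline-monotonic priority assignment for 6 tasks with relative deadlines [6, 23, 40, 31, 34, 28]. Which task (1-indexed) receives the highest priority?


Sort tasks by relative deadline (ascending):
  Task 1: deadline = 6
  Task 2: deadline = 23
  Task 6: deadline = 28
  Task 4: deadline = 31
  Task 5: deadline = 34
  Task 3: deadline = 40
Priority order (highest first): [1, 2, 6, 4, 5, 3]
Highest priority task = 1

1


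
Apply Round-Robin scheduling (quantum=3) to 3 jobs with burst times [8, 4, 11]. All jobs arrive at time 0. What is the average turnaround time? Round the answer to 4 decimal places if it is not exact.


Time quantum = 3
Execution trace:
  J1 runs 3 units, time = 3
  J2 runs 3 units, time = 6
  J3 runs 3 units, time = 9
  J1 runs 3 units, time = 12
  J2 runs 1 units, time = 13
  J3 runs 3 units, time = 16
  J1 runs 2 units, time = 18
  J3 runs 3 units, time = 21
  J3 runs 2 units, time = 23
Finish times: [18, 13, 23]
Average turnaround = 54/3 = 18.0

18.0


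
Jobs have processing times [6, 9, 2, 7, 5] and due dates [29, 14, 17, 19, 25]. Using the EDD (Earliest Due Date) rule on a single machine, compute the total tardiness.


Sort by due date (EDD order): [(9, 14), (2, 17), (7, 19), (5, 25), (6, 29)]
Compute completion times and tardiness:
  Job 1: p=9, d=14, C=9, tardiness=max(0,9-14)=0
  Job 2: p=2, d=17, C=11, tardiness=max(0,11-17)=0
  Job 3: p=7, d=19, C=18, tardiness=max(0,18-19)=0
  Job 4: p=5, d=25, C=23, tardiness=max(0,23-25)=0
  Job 5: p=6, d=29, C=29, tardiness=max(0,29-29)=0
Total tardiness = 0

0


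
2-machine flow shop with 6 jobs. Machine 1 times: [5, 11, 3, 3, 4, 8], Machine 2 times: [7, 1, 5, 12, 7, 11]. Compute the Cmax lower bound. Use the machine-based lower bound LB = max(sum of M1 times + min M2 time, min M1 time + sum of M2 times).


LB1 = sum(M1 times) + min(M2 times) = 34 + 1 = 35
LB2 = min(M1 times) + sum(M2 times) = 3 + 43 = 46
Lower bound = max(LB1, LB2) = max(35, 46) = 46

46


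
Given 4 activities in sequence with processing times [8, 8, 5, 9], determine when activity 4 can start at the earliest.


Activity 4 starts after activities 1 through 3 complete.
Predecessor durations: [8, 8, 5]
ES = 8 + 8 + 5 = 21

21


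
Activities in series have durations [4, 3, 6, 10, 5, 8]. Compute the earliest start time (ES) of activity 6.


Activity 6 starts after activities 1 through 5 complete.
Predecessor durations: [4, 3, 6, 10, 5]
ES = 4 + 3 + 6 + 10 + 5 = 28

28


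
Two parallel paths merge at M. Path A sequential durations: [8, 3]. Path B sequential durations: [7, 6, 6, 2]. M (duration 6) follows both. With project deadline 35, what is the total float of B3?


Forward pass: ES(B3) = sum of predecessors on chain B = 13
EF = ES + duration = 13 + 6 = 19
Backward pass: LF(M) = deadline = 35; LS(M) = 35 - 6 = 29
LF(B3) = LS(M) - sum(successors on chain B) = 29 - 2 = 27
LS = LF - duration = 27 - 6 = 21
Total float = LS - ES = 21 - 13 = 8

8


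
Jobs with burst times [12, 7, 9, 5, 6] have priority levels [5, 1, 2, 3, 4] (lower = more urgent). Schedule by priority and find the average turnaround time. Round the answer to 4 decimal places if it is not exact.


Sort by priority (ascending = highest first):
Order: [(1, 7), (2, 9), (3, 5), (4, 6), (5, 12)]
Completion times:
  Priority 1, burst=7, C=7
  Priority 2, burst=9, C=16
  Priority 3, burst=5, C=21
  Priority 4, burst=6, C=27
  Priority 5, burst=12, C=39
Average turnaround = 110/5 = 22.0

22.0


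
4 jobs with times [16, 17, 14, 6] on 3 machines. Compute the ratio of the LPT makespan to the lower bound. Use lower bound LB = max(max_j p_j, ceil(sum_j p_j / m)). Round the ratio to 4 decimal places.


LPT order: [17, 16, 14, 6]
Machine loads after assignment: [17, 16, 20]
LPT makespan = 20
Lower bound = max(max_job, ceil(total/3)) = max(17, 18) = 18
Ratio = 20 / 18 = 1.1111

1.1111


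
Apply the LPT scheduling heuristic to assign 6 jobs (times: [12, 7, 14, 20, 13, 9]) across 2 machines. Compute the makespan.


Sort jobs in decreasing order (LPT): [20, 14, 13, 12, 9, 7]
Assign each job to the least loaded machine:
  Machine 1: jobs [20, 12, 7], load = 39
  Machine 2: jobs [14, 13, 9], load = 36
Makespan = max load = 39

39


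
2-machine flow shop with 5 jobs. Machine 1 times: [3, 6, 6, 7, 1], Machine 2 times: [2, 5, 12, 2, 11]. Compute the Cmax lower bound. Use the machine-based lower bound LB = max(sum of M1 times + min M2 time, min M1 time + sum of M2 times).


LB1 = sum(M1 times) + min(M2 times) = 23 + 2 = 25
LB2 = min(M1 times) + sum(M2 times) = 1 + 32 = 33
Lower bound = max(LB1, LB2) = max(25, 33) = 33

33


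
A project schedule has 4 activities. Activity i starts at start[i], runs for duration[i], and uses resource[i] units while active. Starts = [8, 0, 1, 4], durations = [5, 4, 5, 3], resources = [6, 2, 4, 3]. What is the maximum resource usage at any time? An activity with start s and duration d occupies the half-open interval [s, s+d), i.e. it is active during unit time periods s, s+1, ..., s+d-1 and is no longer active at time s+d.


Each activity i is active on [start_i, start_i + duration_i).
Compute total resource usage per time slot:
  t=0: active resources = [2], total = 2
  t=1: active resources = [2, 4], total = 6
  t=2: active resources = [2, 4], total = 6
  t=3: active resources = [2, 4], total = 6
  t=4: active resources = [4, 3], total = 7
  t=5: active resources = [4, 3], total = 7
  t=6: active resources = [3], total = 3
  t=7: active resources = [], total = 0
  t=8: active resources = [6], total = 6
  t=9: active resources = [6], total = 6
  t=10: active resources = [6], total = 6
  t=11: active resources = [6], total = 6
  t=12: active resources = [6], total = 6
Peak resource demand = 7

7


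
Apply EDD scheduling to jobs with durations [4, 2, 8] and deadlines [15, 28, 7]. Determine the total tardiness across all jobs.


Sort by due date (EDD order): [(8, 7), (4, 15), (2, 28)]
Compute completion times and tardiness:
  Job 1: p=8, d=7, C=8, tardiness=max(0,8-7)=1
  Job 2: p=4, d=15, C=12, tardiness=max(0,12-15)=0
  Job 3: p=2, d=28, C=14, tardiness=max(0,14-28)=0
Total tardiness = 1

1


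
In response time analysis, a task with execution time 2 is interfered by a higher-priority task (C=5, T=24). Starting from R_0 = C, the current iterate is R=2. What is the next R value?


R_next = C + ceil(R_prev / T_hp) * C_hp
ceil(2 / 24) = ceil(0.0833) = 1
Interference = 1 * 5 = 5
R_next = 2 + 5 = 7

7


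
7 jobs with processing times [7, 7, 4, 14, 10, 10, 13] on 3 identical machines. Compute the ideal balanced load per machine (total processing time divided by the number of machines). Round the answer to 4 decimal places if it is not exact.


Total processing time = 7 + 7 + 4 + 14 + 10 + 10 + 13 = 65
Number of machines = 3
Ideal balanced load = 65 / 3 = 21.6667

21.6667


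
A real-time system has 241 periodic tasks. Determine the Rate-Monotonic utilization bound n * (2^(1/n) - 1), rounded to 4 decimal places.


Compute 2^(1/241) = 1.0028802694
Subtract 1: 1.0028802694 - 1 = 0.0028802694
Multiply by n: 241 * 0.0028802694 = 0.6941449254
Round to 4 dp: 0.6941

0.6941


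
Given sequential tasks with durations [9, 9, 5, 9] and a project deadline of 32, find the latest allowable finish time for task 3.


LF(activity 3) = deadline - sum of successor durations
Successors: activities 4 through 4 with durations [9]
Sum of successor durations = 9
LF = 32 - 9 = 23

23


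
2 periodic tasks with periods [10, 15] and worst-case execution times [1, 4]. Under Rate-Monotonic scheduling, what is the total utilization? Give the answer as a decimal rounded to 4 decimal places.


Compute individual utilizations (exact fractions):
  Task 1: C/T = 1/10 (approx. 0.1)
  Task 2: C/T = 4/15 (approx. 0.2667)
Total utilization U = 1/10 + 4/15 = 11/30
Rounded to 4 decimal places: U = 0.3667
RM (Liu & Layland) bound for 2 tasks = 0.828427; compare with U = 11/30 (approx. 0.366667)
U <= bound, so schedulable by RM sufficient condition.

0.3667


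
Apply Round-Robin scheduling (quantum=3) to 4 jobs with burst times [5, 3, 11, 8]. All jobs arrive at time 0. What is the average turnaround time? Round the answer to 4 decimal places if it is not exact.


Time quantum = 3
Execution trace:
  J1 runs 3 units, time = 3
  J2 runs 3 units, time = 6
  J3 runs 3 units, time = 9
  J4 runs 3 units, time = 12
  J1 runs 2 units, time = 14
  J3 runs 3 units, time = 17
  J4 runs 3 units, time = 20
  J3 runs 3 units, time = 23
  J4 runs 2 units, time = 25
  J3 runs 2 units, time = 27
Finish times: [14, 6, 27, 25]
Average turnaround = 72/4 = 18.0

18.0


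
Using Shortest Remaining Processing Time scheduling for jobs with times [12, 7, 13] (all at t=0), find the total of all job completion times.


Since all jobs arrive at t=0, SRPT equals SPT ordering.
SPT order: [7, 12, 13]
Completion times:
  Job 1: p=7, C=7
  Job 2: p=12, C=19
  Job 3: p=13, C=32
Total completion time = 7 + 19 + 32 = 58

58


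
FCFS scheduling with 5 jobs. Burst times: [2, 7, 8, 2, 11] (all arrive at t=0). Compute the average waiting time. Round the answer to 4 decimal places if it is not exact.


FCFS order (as given): [2, 7, 8, 2, 11]
Waiting times:
  Job 1: wait = 0
  Job 2: wait = 2
  Job 3: wait = 9
  Job 4: wait = 17
  Job 5: wait = 19
Sum of waiting times = 47
Average waiting time = 47/5 = 9.4

9.4


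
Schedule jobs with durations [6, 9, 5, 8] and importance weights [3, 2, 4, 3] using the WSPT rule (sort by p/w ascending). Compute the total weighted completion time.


Compute p/w ratios and sort ascending (WSPT): [(5, 4), (6, 3), (8, 3), (9, 2)]
Compute weighted completion times:
  Job (p=5,w=4): C=5, w*C=4*5=20
  Job (p=6,w=3): C=11, w*C=3*11=33
  Job (p=8,w=3): C=19, w*C=3*19=57
  Job (p=9,w=2): C=28, w*C=2*28=56
Total weighted completion time = 166

166


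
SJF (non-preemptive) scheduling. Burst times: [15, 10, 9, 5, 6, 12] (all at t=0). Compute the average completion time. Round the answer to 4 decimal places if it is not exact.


SJF order (ascending): [5, 6, 9, 10, 12, 15]
Completion times:
  Job 1: burst=5, C=5
  Job 2: burst=6, C=11
  Job 3: burst=9, C=20
  Job 4: burst=10, C=30
  Job 5: burst=12, C=42
  Job 6: burst=15, C=57
Average completion = 165/6 = 27.5

27.5


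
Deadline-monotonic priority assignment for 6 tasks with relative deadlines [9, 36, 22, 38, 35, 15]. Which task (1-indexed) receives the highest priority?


Sort tasks by relative deadline (ascending):
  Task 1: deadline = 9
  Task 6: deadline = 15
  Task 3: deadline = 22
  Task 5: deadline = 35
  Task 2: deadline = 36
  Task 4: deadline = 38
Priority order (highest first): [1, 6, 3, 5, 2, 4]
Highest priority task = 1

1


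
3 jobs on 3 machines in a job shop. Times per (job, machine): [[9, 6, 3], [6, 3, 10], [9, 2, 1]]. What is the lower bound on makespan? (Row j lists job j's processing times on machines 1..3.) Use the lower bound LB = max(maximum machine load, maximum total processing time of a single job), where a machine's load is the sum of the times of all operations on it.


Machine loads:
  Machine 1: 9 + 6 + 9 = 24
  Machine 2: 6 + 3 + 2 = 11
  Machine 3: 3 + 10 + 1 = 14
Max machine load = 24
Job totals:
  Job 1: 18
  Job 2: 19
  Job 3: 12
Max job total = 19
Lower bound = max(24, 19) = 24

24


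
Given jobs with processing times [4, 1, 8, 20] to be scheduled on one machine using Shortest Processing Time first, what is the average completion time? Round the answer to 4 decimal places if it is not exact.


Sort jobs by processing time (SPT order): [1, 4, 8, 20]
Compute completion times sequentially:
  Job 1: processing = 1, completes at 1
  Job 2: processing = 4, completes at 5
  Job 3: processing = 8, completes at 13
  Job 4: processing = 20, completes at 33
Sum of completion times = 52
Average completion time = 52/4 = 13.0

13.0


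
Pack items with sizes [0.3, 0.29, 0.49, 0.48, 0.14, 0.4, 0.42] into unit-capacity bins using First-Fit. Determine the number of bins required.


Place items sequentially using First-Fit:
  Item 0.3 -> new Bin 1
  Item 0.29 -> Bin 1 (now 0.59)
  Item 0.49 -> new Bin 2
  Item 0.48 -> Bin 2 (now 0.97)
  Item 0.14 -> Bin 1 (now 0.73)
  Item 0.4 -> new Bin 3
  Item 0.42 -> Bin 3 (now 0.82)
Total bins used = 3

3


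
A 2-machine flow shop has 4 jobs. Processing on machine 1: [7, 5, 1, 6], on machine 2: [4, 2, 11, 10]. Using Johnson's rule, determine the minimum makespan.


Apply Johnson's rule:
  Group 1 (a <= b): [(3, 1, 11), (4, 6, 10)]
  Group 2 (a > b): [(1, 7, 4), (2, 5, 2)]
Optimal job order: [3, 4, 1, 2]
Schedule:
  Job 3: M1 done at 1, M2 done at 12
  Job 4: M1 done at 7, M2 done at 22
  Job 1: M1 done at 14, M2 done at 26
  Job 2: M1 done at 19, M2 done at 28
Makespan = 28

28


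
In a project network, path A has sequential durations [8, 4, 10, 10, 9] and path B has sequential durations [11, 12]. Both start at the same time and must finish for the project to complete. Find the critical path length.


Path A total = 8 + 4 + 10 + 10 + 9 = 41
Path B total = 11 + 12 = 23
Critical path = longest path = max(41, 23) = 41

41


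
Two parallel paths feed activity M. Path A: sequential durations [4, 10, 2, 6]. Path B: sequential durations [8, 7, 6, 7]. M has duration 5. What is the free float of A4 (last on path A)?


ES(A4) = sum of predecessors on chain A = 16
EF(A4) = ES + duration = 16 + 6 = 22
Successor of A4 is M. ES(M) = max(sum(A), sum(B)) = max(22, 28) = 28
Free float = ES(successor) - EF(current) = 28 - 22 = 6

6


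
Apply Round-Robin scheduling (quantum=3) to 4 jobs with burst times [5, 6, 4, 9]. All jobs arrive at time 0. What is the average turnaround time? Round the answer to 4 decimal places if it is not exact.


Time quantum = 3
Execution trace:
  J1 runs 3 units, time = 3
  J2 runs 3 units, time = 6
  J3 runs 3 units, time = 9
  J4 runs 3 units, time = 12
  J1 runs 2 units, time = 14
  J2 runs 3 units, time = 17
  J3 runs 1 units, time = 18
  J4 runs 3 units, time = 21
  J4 runs 3 units, time = 24
Finish times: [14, 17, 18, 24]
Average turnaround = 73/4 = 18.25

18.25


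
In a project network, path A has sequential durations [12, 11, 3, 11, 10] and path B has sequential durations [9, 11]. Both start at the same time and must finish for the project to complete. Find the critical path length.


Path A total = 12 + 11 + 3 + 11 + 10 = 47
Path B total = 9 + 11 = 20
Critical path = longest path = max(47, 20) = 47

47


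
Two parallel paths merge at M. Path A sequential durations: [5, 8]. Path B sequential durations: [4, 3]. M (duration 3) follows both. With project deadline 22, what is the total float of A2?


Forward pass: ES(A2) = sum of predecessors on chain A = 5
EF = ES + duration = 5 + 8 = 13
Backward pass: LF(M) = deadline = 22; LS(M) = 22 - 3 = 19
LF(A2) = LS(M) - sum(successors on chain A) = 19 - 0 = 19
LS = LF - duration = 19 - 8 = 11
Total float = LS - ES = 11 - 5 = 6

6


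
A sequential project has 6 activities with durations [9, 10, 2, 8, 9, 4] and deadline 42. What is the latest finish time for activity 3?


LF(activity 3) = deadline - sum of successor durations
Successors: activities 4 through 6 with durations [8, 9, 4]
Sum of successor durations = 21
LF = 42 - 21 = 21

21


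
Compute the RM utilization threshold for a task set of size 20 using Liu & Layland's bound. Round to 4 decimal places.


Compute 2^(1/20) = 1.0352649238
Subtract 1: 1.0352649238 - 1 = 0.0352649238
Multiply by n: 20 * 0.0352649238 = 0.7052984760
Round to 4 dp: 0.7053

0.7053


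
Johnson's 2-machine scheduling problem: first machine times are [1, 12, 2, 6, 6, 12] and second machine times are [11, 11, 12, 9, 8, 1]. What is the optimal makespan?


Apply Johnson's rule:
  Group 1 (a <= b): [(1, 1, 11), (3, 2, 12), (4, 6, 9), (5, 6, 8)]
  Group 2 (a > b): [(2, 12, 11), (6, 12, 1)]
Optimal job order: [1, 3, 4, 5, 2, 6]
Schedule:
  Job 1: M1 done at 1, M2 done at 12
  Job 3: M1 done at 3, M2 done at 24
  Job 4: M1 done at 9, M2 done at 33
  Job 5: M1 done at 15, M2 done at 41
  Job 2: M1 done at 27, M2 done at 52
  Job 6: M1 done at 39, M2 done at 53
Makespan = 53

53


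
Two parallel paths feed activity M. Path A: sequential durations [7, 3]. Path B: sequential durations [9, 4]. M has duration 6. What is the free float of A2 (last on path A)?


ES(A2) = sum of predecessors on chain A = 7
EF(A2) = ES + duration = 7 + 3 = 10
Successor of A2 is M. ES(M) = max(sum(A), sum(B)) = max(10, 13) = 13
Free float = ES(successor) - EF(current) = 13 - 10 = 3

3


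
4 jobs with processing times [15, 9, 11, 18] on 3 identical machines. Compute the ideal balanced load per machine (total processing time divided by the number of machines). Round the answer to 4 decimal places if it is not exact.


Total processing time = 15 + 9 + 11 + 18 = 53
Number of machines = 3
Ideal balanced load = 53 / 3 = 17.6667

17.6667


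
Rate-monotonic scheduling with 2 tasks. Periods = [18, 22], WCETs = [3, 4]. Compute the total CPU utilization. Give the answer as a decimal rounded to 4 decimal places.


Compute individual utilizations (exact fractions):
  Task 1: C/T = 3/18 = 1/6 (approx. 0.1667)
  Task 2: C/T = 4/22 = 2/11 (approx. 0.1818)
Total utilization U = 1/6 + 2/11 = 23/66
Rounded to 4 decimal places: U = 0.3485
RM (Liu & Layland) bound for 2 tasks = 0.828427; compare with U = 23/66 (approx. 0.348485)
U <= bound, so schedulable by RM sufficient condition.

0.3485


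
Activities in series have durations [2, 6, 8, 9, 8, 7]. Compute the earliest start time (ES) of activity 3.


Activity 3 starts after activities 1 through 2 complete.
Predecessor durations: [2, 6]
ES = 2 + 6 = 8

8


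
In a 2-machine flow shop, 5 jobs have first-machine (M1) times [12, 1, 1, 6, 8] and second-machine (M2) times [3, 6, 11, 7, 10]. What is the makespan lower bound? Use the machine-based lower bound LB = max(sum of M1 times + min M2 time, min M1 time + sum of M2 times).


LB1 = sum(M1 times) + min(M2 times) = 28 + 3 = 31
LB2 = min(M1 times) + sum(M2 times) = 1 + 37 = 38
Lower bound = max(LB1, LB2) = max(31, 38) = 38

38


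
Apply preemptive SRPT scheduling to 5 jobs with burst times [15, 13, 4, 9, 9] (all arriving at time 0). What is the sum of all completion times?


Since all jobs arrive at t=0, SRPT equals SPT ordering.
SPT order: [4, 9, 9, 13, 15]
Completion times:
  Job 1: p=4, C=4
  Job 2: p=9, C=13
  Job 3: p=9, C=22
  Job 4: p=13, C=35
  Job 5: p=15, C=50
Total completion time = 4 + 13 + 22 + 35 + 50 = 124

124


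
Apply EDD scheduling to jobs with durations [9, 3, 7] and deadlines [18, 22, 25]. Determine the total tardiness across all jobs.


Sort by due date (EDD order): [(9, 18), (3, 22), (7, 25)]
Compute completion times and tardiness:
  Job 1: p=9, d=18, C=9, tardiness=max(0,9-18)=0
  Job 2: p=3, d=22, C=12, tardiness=max(0,12-22)=0
  Job 3: p=7, d=25, C=19, tardiness=max(0,19-25)=0
Total tardiness = 0

0


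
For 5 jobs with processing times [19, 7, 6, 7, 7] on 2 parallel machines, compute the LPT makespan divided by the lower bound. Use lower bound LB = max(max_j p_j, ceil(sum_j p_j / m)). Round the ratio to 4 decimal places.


LPT order: [19, 7, 7, 7, 6]
Machine loads after assignment: [25, 21]
LPT makespan = 25
Lower bound = max(max_job, ceil(total/2)) = max(19, 23) = 23
Ratio = 25 / 23 = 1.087

1.087


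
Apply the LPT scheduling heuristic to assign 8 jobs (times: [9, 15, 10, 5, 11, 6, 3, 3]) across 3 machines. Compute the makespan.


Sort jobs in decreasing order (LPT): [15, 11, 10, 9, 6, 5, 3, 3]
Assign each job to the least loaded machine:
  Machine 1: jobs [15, 5], load = 20
  Machine 2: jobs [11, 6, 3], load = 20
  Machine 3: jobs [10, 9, 3], load = 22
Makespan = max load = 22

22


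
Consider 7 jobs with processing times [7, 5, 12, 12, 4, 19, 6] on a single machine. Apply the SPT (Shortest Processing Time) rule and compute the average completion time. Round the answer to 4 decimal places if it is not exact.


Sort jobs by processing time (SPT order): [4, 5, 6, 7, 12, 12, 19]
Compute completion times sequentially:
  Job 1: processing = 4, completes at 4
  Job 2: processing = 5, completes at 9
  Job 3: processing = 6, completes at 15
  Job 4: processing = 7, completes at 22
  Job 5: processing = 12, completes at 34
  Job 6: processing = 12, completes at 46
  Job 7: processing = 19, completes at 65
Sum of completion times = 195
Average completion time = 195/7 = 27.8571

27.8571


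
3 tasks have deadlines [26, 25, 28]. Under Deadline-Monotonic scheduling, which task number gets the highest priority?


Sort tasks by relative deadline (ascending):
  Task 2: deadline = 25
  Task 1: deadline = 26
  Task 3: deadline = 28
Priority order (highest first): [2, 1, 3]
Highest priority task = 2

2


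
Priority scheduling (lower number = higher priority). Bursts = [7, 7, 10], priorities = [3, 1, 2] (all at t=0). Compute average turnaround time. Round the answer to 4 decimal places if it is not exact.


Sort by priority (ascending = highest first):
Order: [(1, 7), (2, 10), (3, 7)]
Completion times:
  Priority 1, burst=7, C=7
  Priority 2, burst=10, C=17
  Priority 3, burst=7, C=24
Average turnaround = 48/3 = 16.0

16.0


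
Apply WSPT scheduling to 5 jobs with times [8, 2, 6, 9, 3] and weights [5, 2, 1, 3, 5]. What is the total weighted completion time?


Compute p/w ratios and sort ascending (WSPT): [(3, 5), (2, 2), (8, 5), (9, 3), (6, 1)]
Compute weighted completion times:
  Job (p=3,w=5): C=3, w*C=5*3=15
  Job (p=2,w=2): C=5, w*C=2*5=10
  Job (p=8,w=5): C=13, w*C=5*13=65
  Job (p=9,w=3): C=22, w*C=3*22=66
  Job (p=6,w=1): C=28, w*C=1*28=28
Total weighted completion time = 184

184


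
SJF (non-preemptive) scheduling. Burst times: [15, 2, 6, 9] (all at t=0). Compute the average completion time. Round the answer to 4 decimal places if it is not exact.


SJF order (ascending): [2, 6, 9, 15]
Completion times:
  Job 1: burst=2, C=2
  Job 2: burst=6, C=8
  Job 3: burst=9, C=17
  Job 4: burst=15, C=32
Average completion = 59/4 = 14.75

14.75


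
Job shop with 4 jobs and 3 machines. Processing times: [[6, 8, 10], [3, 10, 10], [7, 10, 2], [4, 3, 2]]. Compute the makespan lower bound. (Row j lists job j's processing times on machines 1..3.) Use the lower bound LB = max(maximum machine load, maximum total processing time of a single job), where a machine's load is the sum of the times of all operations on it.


Machine loads:
  Machine 1: 6 + 3 + 7 + 4 = 20
  Machine 2: 8 + 10 + 10 + 3 = 31
  Machine 3: 10 + 10 + 2 + 2 = 24
Max machine load = 31
Job totals:
  Job 1: 24
  Job 2: 23
  Job 3: 19
  Job 4: 9
Max job total = 24
Lower bound = max(31, 24) = 31

31


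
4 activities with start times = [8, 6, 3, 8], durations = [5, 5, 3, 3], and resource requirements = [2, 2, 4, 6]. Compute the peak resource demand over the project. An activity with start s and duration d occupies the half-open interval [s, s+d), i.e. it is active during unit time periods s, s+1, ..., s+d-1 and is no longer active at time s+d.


Each activity i is active on [start_i, start_i + duration_i).
Compute total resource usage per time slot:
  t=0: active resources = [], total = 0
  t=1: active resources = [], total = 0
  t=2: active resources = [], total = 0
  t=3: active resources = [4], total = 4
  t=4: active resources = [4], total = 4
  t=5: active resources = [4], total = 4
  t=6: active resources = [2], total = 2
  t=7: active resources = [2], total = 2
  t=8: active resources = [2, 2, 6], total = 10
  t=9: active resources = [2, 2, 6], total = 10
  t=10: active resources = [2, 2, 6], total = 10
  t=11: active resources = [2], total = 2
  t=12: active resources = [2], total = 2
Peak resource demand = 10

10


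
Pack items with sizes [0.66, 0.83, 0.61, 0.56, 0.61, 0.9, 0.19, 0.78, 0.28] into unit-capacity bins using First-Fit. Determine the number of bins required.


Place items sequentially using First-Fit:
  Item 0.66 -> new Bin 1
  Item 0.83 -> new Bin 2
  Item 0.61 -> new Bin 3
  Item 0.56 -> new Bin 4
  Item 0.61 -> new Bin 5
  Item 0.9 -> new Bin 6
  Item 0.19 -> Bin 1 (now 0.85)
  Item 0.78 -> new Bin 7
  Item 0.28 -> Bin 3 (now 0.89)
Total bins used = 7

7


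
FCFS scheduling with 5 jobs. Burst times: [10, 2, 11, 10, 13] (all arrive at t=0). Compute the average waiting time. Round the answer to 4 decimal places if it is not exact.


FCFS order (as given): [10, 2, 11, 10, 13]
Waiting times:
  Job 1: wait = 0
  Job 2: wait = 10
  Job 3: wait = 12
  Job 4: wait = 23
  Job 5: wait = 33
Sum of waiting times = 78
Average waiting time = 78/5 = 15.6

15.6


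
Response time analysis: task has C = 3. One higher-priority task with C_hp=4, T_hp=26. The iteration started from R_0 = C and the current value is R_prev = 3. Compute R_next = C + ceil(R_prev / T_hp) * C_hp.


R_next = C + ceil(R_prev / T_hp) * C_hp
ceil(3 / 26) = ceil(0.1154) = 1
Interference = 1 * 4 = 4
R_next = 3 + 4 = 7

7


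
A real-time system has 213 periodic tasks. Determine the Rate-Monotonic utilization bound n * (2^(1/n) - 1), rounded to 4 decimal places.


Compute 2^(1/213) = 1.0032595128
Subtract 1: 1.0032595128 - 1 = 0.0032595128
Multiply by n: 213 * 0.0032595128 = 0.6942762264
Round to 4 dp: 0.6943

0.6943


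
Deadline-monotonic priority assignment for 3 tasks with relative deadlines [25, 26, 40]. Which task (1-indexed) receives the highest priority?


Sort tasks by relative deadline (ascending):
  Task 1: deadline = 25
  Task 2: deadline = 26
  Task 3: deadline = 40
Priority order (highest first): [1, 2, 3]
Highest priority task = 1

1


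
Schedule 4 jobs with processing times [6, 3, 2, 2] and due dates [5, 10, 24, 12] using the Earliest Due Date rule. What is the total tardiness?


Sort by due date (EDD order): [(6, 5), (3, 10), (2, 12), (2, 24)]
Compute completion times and tardiness:
  Job 1: p=6, d=5, C=6, tardiness=max(0,6-5)=1
  Job 2: p=3, d=10, C=9, tardiness=max(0,9-10)=0
  Job 3: p=2, d=12, C=11, tardiness=max(0,11-12)=0
  Job 4: p=2, d=24, C=13, tardiness=max(0,13-24)=0
Total tardiness = 1

1


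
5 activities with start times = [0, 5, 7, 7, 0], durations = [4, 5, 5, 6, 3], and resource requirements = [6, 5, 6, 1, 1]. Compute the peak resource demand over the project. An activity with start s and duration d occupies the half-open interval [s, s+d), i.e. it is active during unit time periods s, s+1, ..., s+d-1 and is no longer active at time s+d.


Each activity i is active on [start_i, start_i + duration_i).
Compute total resource usage per time slot:
  t=0: active resources = [6, 1], total = 7
  t=1: active resources = [6, 1], total = 7
  t=2: active resources = [6, 1], total = 7
  t=3: active resources = [6], total = 6
  t=4: active resources = [], total = 0
  t=5: active resources = [5], total = 5
  t=6: active resources = [5], total = 5
  t=7: active resources = [5, 6, 1], total = 12
  t=8: active resources = [5, 6, 1], total = 12
  t=9: active resources = [5, 6, 1], total = 12
  t=10: active resources = [6, 1], total = 7
  t=11: active resources = [6, 1], total = 7
  t=12: active resources = [1], total = 1
Peak resource demand = 12

12


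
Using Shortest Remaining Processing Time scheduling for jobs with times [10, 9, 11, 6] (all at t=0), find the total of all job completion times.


Since all jobs arrive at t=0, SRPT equals SPT ordering.
SPT order: [6, 9, 10, 11]
Completion times:
  Job 1: p=6, C=6
  Job 2: p=9, C=15
  Job 3: p=10, C=25
  Job 4: p=11, C=36
Total completion time = 6 + 15 + 25 + 36 = 82

82


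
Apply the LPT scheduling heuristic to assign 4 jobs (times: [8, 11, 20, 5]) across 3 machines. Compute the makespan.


Sort jobs in decreasing order (LPT): [20, 11, 8, 5]
Assign each job to the least loaded machine:
  Machine 1: jobs [20], load = 20
  Machine 2: jobs [11], load = 11
  Machine 3: jobs [8, 5], load = 13
Makespan = max load = 20

20


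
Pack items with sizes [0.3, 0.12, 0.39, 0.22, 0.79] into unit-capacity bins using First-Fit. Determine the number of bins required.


Place items sequentially using First-Fit:
  Item 0.3 -> new Bin 1
  Item 0.12 -> Bin 1 (now 0.42)
  Item 0.39 -> Bin 1 (now 0.81)
  Item 0.22 -> new Bin 2
  Item 0.79 -> new Bin 3
Total bins used = 3

3


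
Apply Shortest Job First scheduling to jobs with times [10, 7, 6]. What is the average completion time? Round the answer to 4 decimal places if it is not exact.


SJF order (ascending): [6, 7, 10]
Completion times:
  Job 1: burst=6, C=6
  Job 2: burst=7, C=13
  Job 3: burst=10, C=23
Average completion = 42/3 = 14.0

14.0


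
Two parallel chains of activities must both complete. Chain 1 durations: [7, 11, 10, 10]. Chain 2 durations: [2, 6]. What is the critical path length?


Path A total = 7 + 11 + 10 + 10 = 38
Path B total = 2 + 6 = 8
Critical path = longest path = max(38, 8) = 38

38


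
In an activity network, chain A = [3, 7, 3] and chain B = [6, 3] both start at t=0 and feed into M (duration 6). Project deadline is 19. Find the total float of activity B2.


Forward pass: ES(B2) = sum of predecessors on chain B = 6
EF = ES + duration = 6 + 3 = 9
Backward pass: LF(M) = deadline = 19; LS(M) = 19 - 6 = 13
LF(B2) = LS(M) - sum(successors on chain B) = 13 - 0 = 13
LS = LF - duration = 13 - 3 = 10
Total float = LS - ES = 10 - 6 = 4

4


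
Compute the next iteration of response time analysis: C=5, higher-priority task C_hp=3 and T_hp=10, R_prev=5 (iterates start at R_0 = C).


R_next = C + ceil(R_prev / T_hp) * C_hp
ceil(5 / 10) = ceil(0.5) = 1
Interference = 1 * 3 = 3
R_next = 5 + 3 = 8

8


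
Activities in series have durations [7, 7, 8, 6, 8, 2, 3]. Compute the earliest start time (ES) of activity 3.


Activity 3 starts after activities 1 through 2 complete.
Predecessor durations: [7, 7]
ES = 7 + 7 = 14

14


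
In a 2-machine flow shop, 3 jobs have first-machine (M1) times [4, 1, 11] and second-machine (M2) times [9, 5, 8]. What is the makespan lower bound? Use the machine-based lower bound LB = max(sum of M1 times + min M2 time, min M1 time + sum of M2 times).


LB1 = sum(M1 times) + min(M2 times) = 16 + 5 = 21
LB2 = min(M1 times) + sum(M2 times) = 1 + 22 = 23
Lower bound = max(LB1, LB2) = max(21, 23) = 23

23


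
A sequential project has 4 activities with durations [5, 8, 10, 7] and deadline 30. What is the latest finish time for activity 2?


LF(activity 2) = deadline - sum of successor durations
Successors: activities 3 through 4 with durations [10, 7]
Sum of successor durations = 17
LF = 30 - 17 = 13

13


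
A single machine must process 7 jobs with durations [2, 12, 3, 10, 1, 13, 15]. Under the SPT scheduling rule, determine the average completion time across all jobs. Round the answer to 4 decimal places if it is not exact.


Sort jobs by processing time (SPT order): [1, 2, 3, 10, 12, 13, 15]
Compute completion times sequentially:
  Job 1: processing = 1, completes at 1
  Job 2: processing = 2, completes at 3
  Job 3: processing = 3, completes at 6
  Job 4: processing = 10, completes at 16
  Job 5: processing = 12, completes at 28
  Job 6: processing = 13, completes at 41
  Job 7: processing = 15, completes at 56
Sum of completion times = 151
Average completion time = 151/7 = 21.5714

21.5714


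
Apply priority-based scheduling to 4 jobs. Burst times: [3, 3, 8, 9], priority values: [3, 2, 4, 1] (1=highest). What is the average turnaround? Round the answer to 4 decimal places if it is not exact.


Sort by priority (ascending = highest first):
Order: [(1, 9), (2, 3), (3, 3), (4, 8)]
Completion times:
  Priority 1, burst=9, C=9
  Priority 2, burst=3, C=12
  Priority 3, burst=3, C=15
  Priority 4, burst=8, C=23
Average turnaround = 59/4 = 14.75

14.75


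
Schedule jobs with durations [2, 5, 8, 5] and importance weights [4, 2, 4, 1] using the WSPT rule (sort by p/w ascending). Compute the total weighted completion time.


Compute p/w ratios and sort ascending (WSPT): [(2, 4), (8, 4), (5, 2), (5, 1)]
Compute weighted completion times:
  Job (p=2,w=4): C=2, w*C=4*2=8
  Job (p=8,w=4): C=10, w*C=4*10=40
  Job (p=5,w=2): C=15, w*C=2*15=30
  Job (p=5,w=1): C=20, w*C=1*20=20
Total weighted completion time = 98

98


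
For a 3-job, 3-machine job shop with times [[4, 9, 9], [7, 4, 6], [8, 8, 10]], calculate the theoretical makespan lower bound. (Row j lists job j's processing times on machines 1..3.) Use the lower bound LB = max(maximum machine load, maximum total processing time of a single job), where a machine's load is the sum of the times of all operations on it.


Machine loads:
  Machine 1: 4 + 7 + 8 = 19
  Machine 2: 9 + 4 + 8 = 21
  Machine 3: 9 + 6 + 10 = 25
Max machine load = 25
Job totals:
  Job 1: 22
  Job 2: 17
  Job 3: 26
Max job total = 26
Lower bound = max(25, 26) = 26

26


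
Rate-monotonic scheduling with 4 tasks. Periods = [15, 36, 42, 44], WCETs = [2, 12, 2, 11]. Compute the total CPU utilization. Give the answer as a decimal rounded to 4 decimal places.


Compute individual utilizations (exact fractions):
  Task 1: C/T = 2/15 (approx. 0.1333)
  Task 2: C/T = 12/36 = 1/3 (approx. 0.3333)
  Task 3: C/T = 2/42 = 1/21 (approx. 0.0476)
  Task 4: C/T = 11/44 = 1/4 (approx. 0.25)
Total utilization U = 2/15 + 1/3 + 1/21 + 1/4 = 107/140
Rounded to 4 decimal places: U = 0.7643
RM (Liu & Layland) bound for 4 tasks = 0.756828; compare with U = 107/140 (approx. 0.764286)
bound < U <= 1, so the RM sufficient condition is not met (inconclusive; an exact test such as response-time analysis is needed).

0.7643
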